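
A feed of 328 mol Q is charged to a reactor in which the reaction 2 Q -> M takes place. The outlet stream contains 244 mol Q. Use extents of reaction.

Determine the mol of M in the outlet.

42 mol

For Q: n = n₀ − 2ξ → 244 = 328 − 2ξ, giving ξ = 42 mol.
Outlet amounts (n = n₀ + ν ξ):
  Q: 328 − 2(42) = 244
  M: 0 + 1(42) = 42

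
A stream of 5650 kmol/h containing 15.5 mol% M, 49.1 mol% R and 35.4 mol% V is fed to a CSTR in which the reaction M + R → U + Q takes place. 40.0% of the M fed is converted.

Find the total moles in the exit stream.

5650 kmol/h

M reacted = 0.4 × 875.8 = 350.3 kmol/h; ν_M = −1, so ξ = 350.3/1 = 350.3 kmol/h.
Outlet amounts (n = n₀ + ν ξ):
  M: 875.8 − 1(350.3) = 525.5
  R: 2774 − 1(350.3) = 2424
  U: 0 + 1(350.3) = 350.3
  Q: 0 + 1(350.3) = 350.3
  V: 2000 (inert)
Total out = 525.5 + 2424 + 350.3 + 350.3 + 2000 = 5650 kmol/h.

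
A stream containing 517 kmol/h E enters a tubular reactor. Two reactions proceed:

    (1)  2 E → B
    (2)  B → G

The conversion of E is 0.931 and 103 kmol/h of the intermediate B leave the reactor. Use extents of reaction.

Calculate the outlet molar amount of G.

Conversion of E: E consumed = 2ξ₁ = 0.931 × 517 → ξ₁ = 240.7 kmol/h.
B balance: n_B = 0 + 1ξ₁ − 1ξ₂ = 103 → ξ₂ = (1·240.7 − 103)/1 = 137.7 kmol/h.
Outlet amounts (n = n₀ + Σ ν·ξ):
  E: 517 − 2(240.7) = 35.67
  B: 0 + 1(240.7) − 1(137.7) = 103
  G: 0 + 1(137.7) = 137.7

138 kmol/h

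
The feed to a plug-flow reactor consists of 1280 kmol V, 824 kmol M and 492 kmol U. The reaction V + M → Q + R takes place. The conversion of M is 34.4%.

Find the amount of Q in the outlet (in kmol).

283 kmol

M reacted = 0.344 × 824 = 283.5 kmol; ν_M = −1, so ξ = 283.5/1 = 283.5 kmol.
Outlet amounts (n = n₀ + ν ξ):
  V: 1280 − 1(283.5) = 996.5
  M: 824 − 1(283.5) = 540.5
  Q: 0 + 1(283.5) = 283.5
  R: 0 + 1(283.5) = 283.5
  U: 492 (inert)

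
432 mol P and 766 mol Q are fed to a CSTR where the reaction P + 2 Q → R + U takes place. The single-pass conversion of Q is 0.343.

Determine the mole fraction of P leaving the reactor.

Q reacted = 0.343 × 766 = 262.7 mol; ν_Q = −2, so ξ = 262.7/2 = 131.4 mol.
Outlet amounts (n = n₀ + ν ξ):
  P: 432 − 1(131.4) = 300.6
  Q: 766 − 2(131.4) = 503.3
  R: 0 + 1(131.4) = 131.4
  U: 0 + 1(131.4) = 131.4
Total out = 1067 mol; y_P = 300.6 / 1067 = 0.2819.

0.282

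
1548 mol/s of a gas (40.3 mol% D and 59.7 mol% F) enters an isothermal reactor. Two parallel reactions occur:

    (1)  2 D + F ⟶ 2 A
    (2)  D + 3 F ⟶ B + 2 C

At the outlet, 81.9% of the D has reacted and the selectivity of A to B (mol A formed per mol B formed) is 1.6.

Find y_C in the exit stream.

Conversion of D: D consumed = 0.819 × 623.8 = 510.9 mol/s = 2ξ₁ + 1ξ₂.
Selectivity: 2ξ₁ / (1ξ₂) = 1.6 → ξ₁ = 0.8 ξ₂.
Substitute: (2·0.8 + 1) ξ₂ = 510.9 → ξ₂ = 196.5 mol/s, ξ₁ = 157.2 mol/s.
Outlet amounts (n = n₀ + Σ ν·ξ):
  D: 623.8 − 2(157.2) − 1(196.5) = 112.9
  F: 924.2 − 1(157.2) − 3(196.5) = 177.4
  A: 0 + 2(157.2) = 314.4
  B: 0 + 1(196.5) = 196.5
  C: 0 + 2(196.5) = 393
Total out = 1194 mol/s; y_C = 393 / 1194 = 0.3291.

0.329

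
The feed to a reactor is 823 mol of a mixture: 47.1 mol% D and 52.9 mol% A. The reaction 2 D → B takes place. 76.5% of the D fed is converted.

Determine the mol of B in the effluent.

148 mol

D reacted = 0.765 × 387.6 = 296.5 mol; ν_D = −2, so ξ = 296.5/2 = 148.3 mol.
Outlet amounts (n = n₀ + ν ξ):
  D: 387.6 − 2(148.3) = 91.09
  B: 0 + 1(148.3) = 148.3
  A: 435.4 (inert)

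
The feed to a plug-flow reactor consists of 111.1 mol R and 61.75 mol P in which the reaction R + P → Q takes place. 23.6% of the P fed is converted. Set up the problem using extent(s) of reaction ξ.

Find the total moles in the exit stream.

P reacted = 0.236 × 61.75 = 14.57 mol; ν_P = −1, so ξ = 14.57/1 = 14.57 mol.
Outlet amounts (n = n₀ + ν ξ):
  R: 111.1 − 1(14.57) = 96.53
  P: 61.75 − 1(14.57) = 47.18
  Q: 0 + 1(14.57) = 14.57
Total out = 96.53 + 47.18 + 14.57 = 158.3 mol.

158 mol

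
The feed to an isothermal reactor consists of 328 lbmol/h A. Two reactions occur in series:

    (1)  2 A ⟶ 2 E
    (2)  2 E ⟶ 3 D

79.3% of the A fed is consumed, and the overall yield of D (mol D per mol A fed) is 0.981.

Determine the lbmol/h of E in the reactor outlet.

45.6 lbmol/h

Conversion of A: A consumed = 2ξ₁ = 0.793 × 328 → ξ₁ = 130.1 lbmol/h.
Yield of D: 3ξ₂ / 328 = 0.981 → ξ₂ = 107.3 lbmol/h.
Outlet amounts (n = n₀ + Σ ν·ξ):
  A: 328 − 2(130.1) = 67.9
  E: 0 + 2(130.1) − 2(107.3) = 45.59
  D: 0 + 3(107.3) = 321.8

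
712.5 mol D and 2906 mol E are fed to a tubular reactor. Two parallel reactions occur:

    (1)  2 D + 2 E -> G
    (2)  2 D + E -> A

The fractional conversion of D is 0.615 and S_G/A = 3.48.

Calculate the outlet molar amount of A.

Conversion of D: D consumed = 0.615 × 712.5 = 438.2 mol = 2ξ₁ + 2ξ₂.
Selectivity: 1ξ₁ / (1ξ₂) = 3.48 → ξ₁ = 3.48 ξ₂.
Substitute: (2·3.48 + 2) ξ₂ = 438.2 → ξ₂ = 48.9 mol, ξ₁ = 170.2 mol.
Outlet amounts (n = n₀ + Σ ν·ξ):
  D: 712.5 − 2(170.2) − 2(48.9) = 274.3
  E: 2906 − 2(170.2) − 1(48.9) = 2517
  G: 0 + 1(170.2) = 170.2
  A: 0 + 1(48.9) = 48.9

48.9 mol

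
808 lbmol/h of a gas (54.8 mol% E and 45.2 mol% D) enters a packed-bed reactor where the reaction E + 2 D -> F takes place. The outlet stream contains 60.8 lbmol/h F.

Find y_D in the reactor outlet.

0.355

For F: n = n₀ + 1ξ → 60.8 = 0 + 1ξ, giving ξ = 60.8 lbmol/h.
Outlet amounts (n = n₀ + ν ξ):
  E: 442.8 − 1(60.8) = 382
  D: 365.2 − 2(60.8) = 243.6
  F: 0 + 1(60.8) = 60.8
Total out = 686.4 lbmol/h; y_D = 243.6 / 686.4 = 0.3549.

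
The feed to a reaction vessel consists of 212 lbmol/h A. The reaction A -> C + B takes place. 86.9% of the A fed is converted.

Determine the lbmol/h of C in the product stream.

A reacted = 0.869 × 212 = 184.2 lbmol/h; ν_A = −1, so ξ = 184.2/1 = 184.2 lbmol/h.
Outlet amounts (n = n₀ + ν ξ):
  A: 212 − 1(184.2) = 27.77
  C: 0 + 1(184.2) = 184.2
  B: 0 + 1(184.2) = 184.2

184 lbmol/h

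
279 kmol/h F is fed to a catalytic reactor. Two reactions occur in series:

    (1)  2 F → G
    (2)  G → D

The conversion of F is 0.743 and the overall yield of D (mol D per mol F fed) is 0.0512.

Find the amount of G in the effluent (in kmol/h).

89.4 kmol/h

Conversion of F: F consumed = 2ξ₁ = 0.743 × 279 → ξ₁ = 103.6 kmol/h.
Yield of D: 1ξ₂ / 279 = 0.0512 → ξ₂ = 14.28 kmol/h.
Outlet amounts (n = n₀ + Σ ν·ξ):
  F: 279 − 2(103.6) = 71.7
  G: 0 + 1(103.6) − 1(14.28) = 89.36
  D: 0 + 1(14.28) = 14.28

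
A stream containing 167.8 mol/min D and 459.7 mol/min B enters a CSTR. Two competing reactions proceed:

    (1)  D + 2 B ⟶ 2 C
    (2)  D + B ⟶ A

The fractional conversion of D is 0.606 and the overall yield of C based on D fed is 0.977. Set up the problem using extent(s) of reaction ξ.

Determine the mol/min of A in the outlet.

Yield of C: 2ξ₁ / 167.8 = 0.977 → ξ₁ = 81.97 mol/min.
Conversion of D: 1ξ₁ + 1ξ₂ = 0.606 × 167.8 = 101.7 → ξ₂ = 19.72 mol/min.
Outlet amounts (n = n₀ + Σ ν·ξ):
  D: 167.8 − 1(81.97) − 1(19.72) = 66.11
  B: 459.7 − 2(81.97) − 1(19.72) = 276
  C: 0 + 2(81.97) = 163.9
  A: 0 + 1(19.72) = 19.72

19.7 mol/min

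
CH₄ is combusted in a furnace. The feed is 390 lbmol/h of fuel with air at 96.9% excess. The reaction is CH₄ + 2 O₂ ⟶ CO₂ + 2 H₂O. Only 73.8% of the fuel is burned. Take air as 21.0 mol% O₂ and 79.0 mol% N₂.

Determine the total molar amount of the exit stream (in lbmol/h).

Stoichiometric O₂ = 2 × 390 = 780 lbmol/h; O₂ fed = 780 × 1.969 = 1536 lbmol/h.
N₂ fed = 1536 × 79/21 = 5778 lbmol/h.
Fuel reacted = 0.738 × 390 → ξ = 287.8 lbmol/h.
Outlet (n = n₀ + ν ξ):
  CH₄: 390 − 1(287.8) = 102.2
  O₂: 1536 − 2(287.8) = 960.2
  N₂: 5778 (inert)
  CO₂: 0 + 1(287.8) = 287.8
  H₂O: 0 + 2(287.8) = 575.6
Total out = 102.2 + 960.2 + 5778 + 287.8 + 575.6 = 7703 lbmol/h.

7700 lbmol/h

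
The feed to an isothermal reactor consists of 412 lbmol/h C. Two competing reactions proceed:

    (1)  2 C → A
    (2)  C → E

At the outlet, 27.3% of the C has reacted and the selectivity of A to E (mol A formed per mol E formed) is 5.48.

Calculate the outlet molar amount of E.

Conversion of C: C consumed = 0.273 × 412 = 112.5 lbmol/h = 2ξ₁ + 1ξ₂.
Selectivity: 1ξ₁ / (1ξ₂) = 5.48 → ξ₁ = 5.48 ξ₂.
Substitute: (2·5.48 + 1) ξ₂ = 112.5 → ξ₂ = 9.404 lbmol/h, ξ₁ = 51.54 lbmol/h.
Outlet amounts (n = n₀ + Σ ν·ξ):
  C: 412 − 2(51.54) − 1(9.404) = 299.5
  A: 0 + 1(51.54) = 51.54
  E: 0 + 1(9.404) = 9.404

9.4 lbmol/h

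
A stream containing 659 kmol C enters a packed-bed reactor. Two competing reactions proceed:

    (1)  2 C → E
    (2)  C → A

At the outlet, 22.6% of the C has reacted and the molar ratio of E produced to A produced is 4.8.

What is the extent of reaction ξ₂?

Conversion of C: C consumed = 0.226 × 659 = 148.9 kmol = 2ξ₁ + 1ξ₂.
Selectivity: 1ξ₁ / (1ξ₂) = 4.8 → ξ₁ = 4.8 ξ₂.
Substitute: (2·4.8 + 1) ξ₂ = 148.9 → ξ₂ = 14.05 kmol, ξ₁ = 67.44 kmol.
Outlet amounts (n = n₀ + Σ ν·ξ):
  C: 659 − 2(67.44) − 1(14.05) = 510.1
  E: 0 + 1(67.44) = 67.44
  A: 0 + 1(14.05) = 14.05

ξ₂ = 14.1 kmol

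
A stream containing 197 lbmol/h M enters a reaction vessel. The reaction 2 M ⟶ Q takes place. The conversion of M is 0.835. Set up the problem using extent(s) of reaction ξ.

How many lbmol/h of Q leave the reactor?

82.2 lbmol/h

M reacted = 0.835 × 197 = 164.5 lbmol/h; ν_M = −2, so ξ = 164.5/2 = 82.25 lbmol/h.
Outlet amounts (n = n₀ + ν ξ):
  M: 197 − 2(82.25) = 32.5
  Q: 0 + 1(82.25) = 82.25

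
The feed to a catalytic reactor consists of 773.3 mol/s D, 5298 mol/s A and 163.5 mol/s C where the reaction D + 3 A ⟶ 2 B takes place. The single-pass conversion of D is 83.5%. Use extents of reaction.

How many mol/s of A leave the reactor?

3360 mol/s

D reacted = 0.835 × 773.3 = 645.7 mol/s; ν_D = −1, so ξ = 645.7/1 = 645.7 mol/s.
Outlet amounts (n = n₀ + ν ξ):
  D: 773.3 − 1(645.7) = 127.6
  A: 5298 − 3(645.7) = 3361
  B: 0 + 2(645.7) = 1291
  C: 163.5 (inert)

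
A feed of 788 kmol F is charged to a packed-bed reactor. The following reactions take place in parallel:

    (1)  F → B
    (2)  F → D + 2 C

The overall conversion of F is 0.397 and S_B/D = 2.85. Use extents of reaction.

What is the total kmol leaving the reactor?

951 kmol

Conversion of F: F consumed = 0.397 × 788 = 312.8 kmol = 1ξ₁ + 1ξ₂.
Selectivity: 1ξ₁ / (1ξ₂) = 2.85 → ξ₁ = 2.85 ξ₂.
Substitute: (1·2.85 + 1) ξ₂ = 312.8 → ξ₂ = 81.26 kmol, ξ₁ = 231.6 kmol.
Outlet amounts (n = n₀ + Σ ν·ξ):
  F: 788 − 1(231.6) − 1(81.26) = 475.2
  B: 0 + 1(231.6) = 231.6
  D: 0 + 1(81.26) = 81.26
  C: 0 + 2(81.26) = 162.5
Total out = 475.2 + 231.6 + 81.26 + 162.5 = 950.5 kmol.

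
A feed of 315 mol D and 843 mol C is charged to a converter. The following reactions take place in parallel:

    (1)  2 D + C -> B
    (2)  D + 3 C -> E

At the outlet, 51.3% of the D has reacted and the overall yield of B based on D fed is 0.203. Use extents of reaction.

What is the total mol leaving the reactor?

929 mol

Yield of B: 1ξ₁ / 315 = 0.203 → ξ₁ = 63.95 mol.
Conversion of D: 2ξ₁ + 1ξ₂ = 0.513 × 315 = 161.6 → ξ₂ = 33.7 mol.
Outlet amounts (n = n₀ + Σ ν·ξ):
  D: 315 − 2(63.95) − 1(33.7) = 153.4
  C: 843 − 1(63.95) − 3(33.7) = 677.9
  B: 0 + 1(63.95) = 63.95
  E: 0 + 1(33.7) = 33.7
Total out = 153.4 + 677.9 + 63.95 + 33.7 = 929 mol.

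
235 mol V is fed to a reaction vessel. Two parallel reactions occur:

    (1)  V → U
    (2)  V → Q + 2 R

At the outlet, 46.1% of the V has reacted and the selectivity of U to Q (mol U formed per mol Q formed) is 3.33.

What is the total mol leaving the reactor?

285 mol

Conversion of V: V consumed = 0.461 × 235 = 108.3 mol = 1ξ₁ + 1ξ₂.
Selectivity: 1ξ₁ / (1ξ₂) = 3.33 → ξ₁ = 3.33 ξ₂.
Substitute: (1·3.33 + 1) ξ₂ = 108.3 → ξ₂ = 25.02 mol, ξ₁ = 83.32 mol.
Outlet amounts (n = n₀ + Σ ν·ξ):
  V: 235 − 1(83.32) − 1(25.02) = 126.7
  U: 0 + 1(83.32) = 83.32
  Q: 0 + 1(25.02) = 25.02
  R: 0 + 2(25.02) = 50.04
Total out = 126.7 + 83.32 + 25.02 + 50.04 = 285 mol.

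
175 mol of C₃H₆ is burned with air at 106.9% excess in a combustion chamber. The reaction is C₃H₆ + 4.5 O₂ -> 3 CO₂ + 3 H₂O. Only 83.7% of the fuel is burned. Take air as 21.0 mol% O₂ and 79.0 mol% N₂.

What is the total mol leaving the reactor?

8010 mol

Stoichiometric O₂ = 4.5 × 175 = 787.5 mol; O₂ fed = 787.5 × 2.069 = 1629 mol.
N₂ fed = 1629 × 79/21 = 6129 mol.
Fuel reacted = 0.837 × 175 → ξ = 146.5 mol.
Outlet (n = n₀ + ν ξ):
  C₃H₆: 175 − 1(146.5) = 28.53
  O₂: 1629 − 4.5(146.5) = 970.2
  N₂: 6129 (inert)
  CO₂: 0 + 3(146.5) = 439.4
  H₂O: 0 + 3(146.5) = 439.4
Total out = 28.53 + 970.2 + 6129 + 439.4 + 439.4 = 8007 mol.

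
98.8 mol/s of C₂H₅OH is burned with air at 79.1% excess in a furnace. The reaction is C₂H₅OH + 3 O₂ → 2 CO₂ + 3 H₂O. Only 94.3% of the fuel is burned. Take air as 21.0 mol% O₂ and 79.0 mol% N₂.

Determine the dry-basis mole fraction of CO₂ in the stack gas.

0.0764

Stoichiometric O₂ = 3 × 98.8 = 296.4 mol/s; O₂ fed = 296.4 × 1.791 = 530.9 mol/s.
N₂ fed = 530.9 × 79/21 = 1997 mol/s.
Fuel reacted = 0.943 × 98.8 → ξ = 93.17 mol/s.
Outlet (n = n₀ + ν ξ):
  C₂H₅OH: 98.8 − 1(93.17) = 5.632
  O₂: 530.9 − 3(93.17) = 251.3
  N₂: 1997 (inert)
  CO₂: 0 + 2(93.17) = 186.3
  H₂O: 0 + 3(93.17) = 279.5
Dry total = 2440 mol/s; y_CO₂ (dry) = 186.3 / 2440 = 0.07636.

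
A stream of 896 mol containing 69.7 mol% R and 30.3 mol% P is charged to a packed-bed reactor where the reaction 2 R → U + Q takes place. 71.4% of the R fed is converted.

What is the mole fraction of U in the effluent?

0.249

R reacted = 0.714 × 624.5 = 445.9 mol; ν_R = −2, so ξ = 445.9/2 = 223 mol.
Outlet amounts (n = n₀ + ν ξ):
  R: 624.5 − 2(223) = 178.6
  U: 0 + 1(223) = 223
  Q: 0 + 1(223) = 223
  P: 271.5 (inert)
Total out = 896 mol; y_U = 223 / 896 = 0.2488.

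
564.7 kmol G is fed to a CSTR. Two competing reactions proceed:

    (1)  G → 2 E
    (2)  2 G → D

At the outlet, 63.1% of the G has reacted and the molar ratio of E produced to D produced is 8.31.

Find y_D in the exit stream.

Conversion of G: G consumed = 0.631 × 564.7 = 356.3 kmol = 1ξ₁ + 2ξ₂.
Selectivity: 2ξ₁ / (1ξ₂) = 8.31 → ξ₁ = 4.155 ξ₂.
Substitute: (1·4.155 + 2) ξ₂ = 356.3 → ξ₂ = 57.89 kmol, ξ₁ = 240.5 kmol.
Outlet amounts (n = n₀ + Σ ν·ξ):
  G: 564.7 − 1(240.5) − 2(57.89) = 208.4
  E: 0 + 2(240.5) = 481.1
  D: 0 + 1(57.89) = 57.89
Total out = 747.3 kmol; y_D = 57.89 / 747.3 = 0.07746.

0.0775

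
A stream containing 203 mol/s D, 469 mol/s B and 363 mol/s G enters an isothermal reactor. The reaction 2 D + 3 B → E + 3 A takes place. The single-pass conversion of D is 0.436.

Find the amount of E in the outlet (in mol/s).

D reacted = 0.436 × 203 = 88.51 mol/s; ν_D = −2, so ξ = 88.51/2 = 44.25 mol/s.
Outlet amounts (n = n₀ + ν ξ):
  D: 203 − 2(44.25) = 114.5
  B: 469 − 3(44.25) = 336.2
  E: 0 + 1(44.25) = 44.25
  A: 0 + 3(44.25) = 132.8
  G: 363 (inert)

44.3 mol/s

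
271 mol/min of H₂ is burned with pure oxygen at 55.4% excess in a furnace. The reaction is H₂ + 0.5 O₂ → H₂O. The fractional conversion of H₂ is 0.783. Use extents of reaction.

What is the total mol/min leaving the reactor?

Stoichiometric O₂ = 0.5 × 271 = 135.5 mol/min; O₂ fed = 135.5 × 1.554 = 210.6 mol/min.
Fuel reacted = 0.783 × 271 → ξ = 212.2 mol/min.
Outlet (n = n₀ + ν ξ):
  H₂: 271 − 1(212.2) = 58.81
  O₂: 210.6 − 0.5(212.2) = 104.5
  H₂O: 0 + 1(212.2) = 212.2
Total out = 58.81 + 104.5 + 212.2 = 375.5 mol/min.

375 mol/min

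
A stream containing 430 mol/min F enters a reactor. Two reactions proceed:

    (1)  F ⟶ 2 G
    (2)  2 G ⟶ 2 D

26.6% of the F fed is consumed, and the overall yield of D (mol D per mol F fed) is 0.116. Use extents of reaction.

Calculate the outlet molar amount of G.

Conversion of F: F consumed = 1ξ₁ = 0.266 × 430 → ξ₁ = 114.4 mol/min.
Yield of D: 2ξ₂ / 430 = 0.116 → ξ₂ = 24.94 mol/min.
Outlet amounts (n = n₀ + Σ ν·ξ):
  F: 430 − 1(114.4) = 315.6
  G: 0 + 2(114.4) − 2(24.94) = 178.9
  D: 0 + 2(24.94) = 49.88

179 mol/min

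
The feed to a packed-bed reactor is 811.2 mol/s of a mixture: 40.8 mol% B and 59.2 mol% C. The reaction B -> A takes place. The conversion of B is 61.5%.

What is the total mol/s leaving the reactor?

B reacted = 0.615 × 331 = 203.5 mol/s; ν_B = −1, so ξ = 203.5/1 = 203.5 mol/s.
Outlet amounts (n = n₀ + ν ξ):
  B: 331 − 1(203.5) = 127.4
  A: 0 + 1(203.5) = 203.5
  C: 480.2 (inert)
Total out = 127.4 + 203.5 + 480.2 = 811.2 mol/s.

811 mol/s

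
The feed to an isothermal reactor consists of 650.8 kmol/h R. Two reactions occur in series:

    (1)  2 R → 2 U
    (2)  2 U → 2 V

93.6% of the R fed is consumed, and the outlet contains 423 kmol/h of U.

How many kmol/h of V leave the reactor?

Conversion of R: R consumed = 2ξ₁ = 0.936 × 650.8 → ξ₁ = 304.6 kmol/h.
U balance: n_U = 0 + 2ξ₁ − 2ξ₂ = 423 → ξ₂ = (2·304.6 − 423)/2 = 93.07 kmol/h.
Outlet amounts (n = n₀ + Σ ν·ξ):
  R: 650.8 − 2(304.6) = 41.65
  U: 0 + 2(304.6) − 2(93.07) = 423
  V: 0 + 2(93.07) = 186.1

186 kmol/h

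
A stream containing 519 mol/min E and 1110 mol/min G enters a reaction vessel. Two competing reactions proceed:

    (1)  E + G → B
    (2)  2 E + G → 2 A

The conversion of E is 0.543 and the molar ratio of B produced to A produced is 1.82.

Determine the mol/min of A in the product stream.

99.9 mol/min

Conversion of E: E consumed = 0.543 × 519 = 281.8 mol/min = 1ξ₁ + 2ξ₂.
Selectivity: 1ξ₁ / (2ξ₂) = 1.82 → ξ₁ = 3.64 ξ₂.
Substitute: (1·3.64 + 2) ξ₂ = 281.8 → ξ₂ = 49.97 mol/min, ξ₁ = 181.9 mol/min.
Outlet amounts (n = n₀ + Σ ν·ξ):
  E: 519 − 1(181.9) − 2(49.97) = 237.2
  G: 1110 − 1(181.9) − 1(49.97) = 878.2
  B: 0 + 1(181.9) = 181.9
  A: 0 + 2(49.97) = 99.94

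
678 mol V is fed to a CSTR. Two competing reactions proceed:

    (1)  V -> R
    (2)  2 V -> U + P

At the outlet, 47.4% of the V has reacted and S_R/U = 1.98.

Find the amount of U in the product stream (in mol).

Conversion of V: V consumed = 0.474 × 678 = 321.4 mol = 1ξ₁ + 2ξ₂.
Selectivity: 1ξ₁ / (1ξ₂) = 1.98 → ξ₁ = 1.98 ξ₂.
Substitute: (1·1.98 + 2) ξ₂ = 321.4 → ξ₂ = 80.75 mol, ξ₁ = 159.9 mol.
Outlet amounts (n = n₀ + Σ ν·ξ):
  V: 678 − 1(159.9) − 2(80.75) = 356.6
  R: 0 + 1(159.9) = 159.9
  U: 0 + 1(80.75) = 80.75
  P: 0 + 1(80.75) = 80.75

80.7 mol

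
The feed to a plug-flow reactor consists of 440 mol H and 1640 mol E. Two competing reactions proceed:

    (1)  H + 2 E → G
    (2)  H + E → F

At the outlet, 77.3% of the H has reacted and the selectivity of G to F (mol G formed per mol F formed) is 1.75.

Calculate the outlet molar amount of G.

Conversion of H: H consumed = 0.773 × 440 = 340.1 mol = 1ξ₁ + 1ξ₂.
Selectivity: 1ξ₁ / (1ξ₂) = 1.75 → ξ₁ = 1.75 ξ₂.
Substitute: (1·1.75 + 1) ξ₂ = 340.1 → ξ₂ = 123.7 mol, ξ₁ = 216.4 mol.
Outlet amounts (n = n₀ + Σ ν·ξ):
  H: 440 − 1(216.4) − 1(123.7) = 99.88
  E: 1640 − 2(216.4) − 1(123.7) = 1083
  G: 0 + 1(216.4) = 216.4
  F: 0 + 1(123.7) = 123.7

216 mol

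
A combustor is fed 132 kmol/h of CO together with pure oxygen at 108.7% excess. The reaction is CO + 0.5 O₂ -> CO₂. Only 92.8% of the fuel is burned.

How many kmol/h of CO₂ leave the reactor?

Stoichiometric O₂ = 0.5 × 132 = 66 kmol/h; O₂ fed = 66 × 2.087 = 137.7 kmol/h.
Fuel reacted = 0.928 × 132 → ξ = 122.5 kmol/h.
Outlet (n = n₀ + ν ξ):
  CO: 132 − 1(122.5) = 9.504
  O₂: 137.7 − 0.5(122.5) = 76.49
  CO₂: 0 + 1(122.5) = 122.5

122 kmol/h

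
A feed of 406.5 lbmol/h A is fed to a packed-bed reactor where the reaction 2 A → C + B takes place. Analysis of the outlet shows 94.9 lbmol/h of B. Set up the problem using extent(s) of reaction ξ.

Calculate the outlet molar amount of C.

For B: n = n₀ + 1ξ → 94.9 = 0 + 1ξ, giving ξ = 94.9 lbmol/h.
Outlet amounts (n = n₀ + ν ξ):
  A: 406.5 − 2(94.9) = 216.7
  C: 0 + 1(94.9) = 94.9
  B: 0 + 1(94.9) = 94.9

94.9 lbmol/h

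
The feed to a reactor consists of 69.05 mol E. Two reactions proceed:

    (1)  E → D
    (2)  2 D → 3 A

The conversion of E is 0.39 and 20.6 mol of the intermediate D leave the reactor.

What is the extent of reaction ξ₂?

Conversion of E: E consumed = 1ξ₁ = 0.39 × 69.05 → ξ₁ = 26.93 mol.
D balance: n_D = 0 + 1ξ₁ − 2ξ₂ = 20.6 → ξ₂ = (1·26.93 − 20.6)/2 = 3.165 mol.
Outlet amounts (n = n₀ + Σ ν·ξ):
  E: 69.05 − 1(26.93) = 42.12
  D: 0 + 1(26.93) − 2(3.165) = 20.6
  A: 0 + 3(3.165) = 9.494

ξ₂ = 3.16 mol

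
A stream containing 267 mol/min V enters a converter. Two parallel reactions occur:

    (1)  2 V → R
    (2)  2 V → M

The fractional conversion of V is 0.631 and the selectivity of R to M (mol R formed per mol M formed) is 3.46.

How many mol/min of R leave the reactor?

Conversion of V: V consumed = 0.631 × 267 = 168.5 mol/min = 2ξ₁ + 2ξ₂.
Selectivity: 1ξ₁ / (1ξ₂) = 3.46 → ξ₁ = 3.46 ξ₂.
Substitute: (2·3.46 + 2) ξ₂ = 168.5 → ξ₂ = 18.89 mol/min, ξ₁ = 65.35 mol/min.
Outlet amounts (n = n₀ + Σ ν·ξ):
  V: 267 − 2(65.35) − 2(18.89) = 98.52
  R: 0 + 1(65.35) = 65.35
  M: 0 + 1(18.89) = 18.89

65.4 mol/min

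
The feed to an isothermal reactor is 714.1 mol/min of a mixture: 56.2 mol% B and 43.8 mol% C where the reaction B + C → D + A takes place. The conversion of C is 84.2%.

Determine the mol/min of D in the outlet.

263 mol/min

C reacted = 0.842 × 312.8 = 263.4 mol/min; ν_C = −1, so ξ = 263.4/1 = 263.4 mol/min.
Outlet amounts (n = n₀ + ν ξ):
  B: 401.3 − 1(263.4) = 138
  C: 312.8 − 1(263.4) = 49.42
  D: 0 + 1(263.4) = 263.4
  A: 0 + 1(263.4) = 263.4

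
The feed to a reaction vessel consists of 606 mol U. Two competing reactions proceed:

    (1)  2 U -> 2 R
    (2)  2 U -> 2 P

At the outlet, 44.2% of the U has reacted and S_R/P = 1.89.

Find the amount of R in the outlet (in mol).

175 mol

Conversion of U: U consumed = 0.442 × 606 = 267.9 mol = 2ξ₁ + 2ξ₂.
Selectivity: 2ξ₁ / (2ξ₂) = 1.89 → ξ₁ = 1.89 ξ₂.
Substitute: (2·1.89 + 2) ξ₂ = 267.9 → ξ₂ = 46.34 mol, ξ₁ = 87.58 mol.
Outlet amounts (n = n₀ + Σ ν·ξ):
  U: 606 − 2(87.58) − 2(46.34) = 338.1
  R: 0 + 2(87.58) = 175.2
  P: 0 + 2(46.34) = 92.68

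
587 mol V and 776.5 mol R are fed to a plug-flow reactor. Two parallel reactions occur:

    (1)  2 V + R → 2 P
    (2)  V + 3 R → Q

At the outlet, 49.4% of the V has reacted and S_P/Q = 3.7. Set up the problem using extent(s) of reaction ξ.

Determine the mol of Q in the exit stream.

61.7 mol

Conversion of V: V consumed = 0.494 × 587 = 290 mol = 2ξ₁ + 1ξ₂.
Selectivity: 2ξ₁ / (1ξ₂) = 3.7 → ξ₁ = 1.85 ξ₂.
Substitute: (2·1.85 + 1) ξ₂ = 290 → ξ₂ = 61.7 mol, ξ₁ = 114.1 mol.
Outlet amounts (n = n₀ + Σ ν·ξ):
  V: 587 − 2(114.1) − 1(61.7) = 297
  R: 776.5 − 1(114.1) − 3(61.7) = 477.3
  P: 0 + 2(114.1) = 228.3
  Q: 0 + 1(61.7) = 61.7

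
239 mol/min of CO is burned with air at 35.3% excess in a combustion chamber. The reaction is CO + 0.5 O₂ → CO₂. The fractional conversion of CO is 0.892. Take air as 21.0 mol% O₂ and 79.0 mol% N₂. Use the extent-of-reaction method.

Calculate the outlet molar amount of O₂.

55.1 mol/min

Stoichiometric O₂ = 0.5 × 239 = 119.5 mol/min; O₂ fed = 119.5 × 1.353 = 161.7 mol/min.
N₂ fed = 161.7 × 79/21 = 608.2 mol/min.
Fuel reacted = 0.892 × 239 → ξ = 213.2 mol/min.
Outlet (n = n₀ + ν ξ):
  CO: 239 − 1(213.2) = 25.81
  O₂: 161.7 − 0.5(213.2) = 55.09
  N₂: 608.2 (inert)
  CO₂: 0 + 1(213.2) = 213.2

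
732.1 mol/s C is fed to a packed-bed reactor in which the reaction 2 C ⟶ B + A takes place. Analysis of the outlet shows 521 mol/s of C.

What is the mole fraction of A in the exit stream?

0.144

For C: n = n₀ − 2ξ → 521 = 732.1 − 2ξ, giving ξ = 105.6 mol/s.
Outlet amounts (n = n₀ + ν ξ):
  C: 732.1 − 2(105.6) = 521
  B: 0 + 1(105.6) = 105.6
  A: 0 + 1(105.6) = 105.6
Total out = 732.1 mol/s; y_A = 105.6 / 732.1 = 0.1442.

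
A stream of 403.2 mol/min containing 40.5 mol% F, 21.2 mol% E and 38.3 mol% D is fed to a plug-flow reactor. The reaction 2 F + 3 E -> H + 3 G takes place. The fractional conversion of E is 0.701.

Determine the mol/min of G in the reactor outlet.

59.9 mol/min

E reacted = 0.701 × 85.48 = 59.92 mol/min; ν_E = −3, so ξ = 59.92/3 = 19.97 mol/min.
Outlet amounts (n = n₀ + ν ξ):
  F: 163.3 − 2(19.97) = 123.3
  E: 85.48 − 3(19.97) = 25.56
  H: 0 + 1(19.97) = 19.97
  G: 0 + 3(19.97) = 59.92
  D: 154.4 (inert)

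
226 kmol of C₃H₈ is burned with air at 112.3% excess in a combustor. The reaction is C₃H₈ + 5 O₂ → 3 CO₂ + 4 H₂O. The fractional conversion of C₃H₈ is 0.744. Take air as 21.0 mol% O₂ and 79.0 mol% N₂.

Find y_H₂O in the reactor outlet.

0.0569

Stoichiometric O₂ = 5 × 226 = 1130 kmol; O₂ fed = 1130 × 2.123 = 2399 kmol.
N₂ fed = 2399 × 79/21 = 9025 kmol.
Fuel reacted = 0.744 × 226 → ξ = 168.1 kmol.
Outlet (n = n₀ + ν ξ):
  C₃H₈: 226 − 1(168.1) = 57.86
  O₂: 2399 − 5(168.1) = 1558
  N₂: 9025 (inert)
  CO₂: 0 + 3(168.1) = 504.4
  H₂O: 0 + 4(168.1) = 672.6
Total out = 11820 kmol; y_H₂O = 672.6 / 11820 = 0.05691.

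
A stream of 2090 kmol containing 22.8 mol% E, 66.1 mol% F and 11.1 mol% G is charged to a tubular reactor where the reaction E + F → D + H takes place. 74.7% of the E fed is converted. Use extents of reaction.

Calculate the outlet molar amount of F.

1030 kmol

E reacted = 0.747 × 476.5 = 356 kmol; ν_E = −1, so ξ = 356/1 = 356 kmol.
Outlet amounts (n = n₀ + ν ξ):
  E: 476.5 − 1(356) = 120.6
  F: 1381 − 1(356) = 1026
  D: 0 + 1(356) = 356
  H: 0 + 1(356) = 356
  G: 232 (inert)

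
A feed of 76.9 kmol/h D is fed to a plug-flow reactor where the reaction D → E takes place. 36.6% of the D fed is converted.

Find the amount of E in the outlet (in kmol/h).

D reacted = 0.366 × 76.9 = 28.15 kmol/h; ν_D = −1, so ξ = 28.15/1 = 28.15 kmol/h.
Outlet amounts (n = n₀ + ν ξ):
  D: 76.9 − 1(28.15) = 48.75
  E: 0 + 1(28.15) = 28.15

28.1 kmol/h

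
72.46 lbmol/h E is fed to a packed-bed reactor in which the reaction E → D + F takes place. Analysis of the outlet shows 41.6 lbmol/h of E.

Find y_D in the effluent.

For E: n = n₀ − 1ξ → 41.6 = 72.46 − 1ξ, giving ξ = 30.86 lbmol/h.
Outlet amounts (n = n₀ + ν ξ):
  E: 72.46 − 1(30.86) = 41.6
  D: 0 + 1(30.86) = 30.86
  F: 0 + 1(30.86) = 30.86
Total out = 103.3 lbmol/h; y_D = 30.86 / 103.3 = 0.2987.

0.299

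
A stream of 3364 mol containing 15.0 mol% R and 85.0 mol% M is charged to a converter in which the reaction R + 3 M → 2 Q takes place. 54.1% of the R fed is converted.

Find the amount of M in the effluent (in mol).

2040 mol

R reacted = 0.541 × 504.6 = 273 mol; ν_R = −1, so ξ = 273/1 = 273 mol.
Outlet amounts (n = n₀ + ν ξ):
  R: 504.6 − 1(273) = 231.6
  M: 2859 − 3(273) = 2040
  Q: 0 + 2(273) = 546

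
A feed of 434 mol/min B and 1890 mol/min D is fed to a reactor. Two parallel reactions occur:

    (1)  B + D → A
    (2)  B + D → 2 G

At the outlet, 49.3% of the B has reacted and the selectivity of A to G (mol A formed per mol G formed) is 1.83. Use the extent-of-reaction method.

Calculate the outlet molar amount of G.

Conversion of B: B consumed = 0.493 × 434 = 214 mol/min = 1ξ₁ + 1ξ₂.
Selectivity: 1ξ₁ / (2ξ₂) = 1.83 → ξ₁ = 3.66 ξ₂.
Substitute: (1·3.66 + 1) ξ₂ = 214 → ξ₂ = 45.91 mol/min, ξ₁ = 168 mol/min.
Outlet amounts (n = n₀ + Σ ν·ξ):
  B: 434 − 1(168) − 1(45.91) = 220
  D: 1890 − 1(168) − 1(45.91) = 1676
  A: 0 + 1(168) = 168
  G: 0 + 2(45.91) = 91.83

91.8 mol/min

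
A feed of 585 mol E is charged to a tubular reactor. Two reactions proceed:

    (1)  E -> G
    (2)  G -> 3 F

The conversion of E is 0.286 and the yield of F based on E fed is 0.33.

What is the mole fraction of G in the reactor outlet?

Conversion of E: E consumed = 1ξ₁ = 0.286 × 585 → ξ₁ = 167.3 mol.
Yield of F: 3ξ₂ / 585 = 0.33 → ξ₂ = 64.35 mol.
Outlet amounts (n = n₀ + Σ ν·ξ):
  E: 585 − 1(167.3) = 417.7
  G: 0 + 1(167.3) − 1(64.35) = 103
  F: 0 + 3(64.35) = 193.1
Total out = 713.7 mol; y_G = 103 / 713.7 = 0.1443.

0.144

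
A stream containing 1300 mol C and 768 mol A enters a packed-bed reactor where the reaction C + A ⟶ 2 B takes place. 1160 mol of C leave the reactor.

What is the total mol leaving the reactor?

For C: n = n₀ − 1ξ → 1160 = 1300 − 1ξ, giving ξ = 140 mol.
Outlet amounts (n = n₀ + ν ξ):
  C: 1300 − 1(140) = 1160
  A: 768 − 1(140) = 628
  B: 0 + 2(140) = 280
Total out = 1160 + 628 + 280 = 2068 mol.

2070 mol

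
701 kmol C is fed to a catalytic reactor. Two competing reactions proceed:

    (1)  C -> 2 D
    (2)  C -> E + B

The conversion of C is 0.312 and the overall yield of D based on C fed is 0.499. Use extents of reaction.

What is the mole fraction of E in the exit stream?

Yield of D: 2ξ₁ / 701 = 0.499 → ξ₁ = 174.9 kmol.
Conversion of C: 1ξ₁ + 1ξ₂ = 0.312 × 701 = 218.7 → ξ₂ = 43.81 kmol.
Outlet amounts (n = n₀ + Σ ν·ξ):
  C: 701 − 1(174.9) − 1(43.81) = 482.3
  D: 0 + 2(174.9) = 349.8
  E: 0 + 1(43.81) = 43.81
  B: 0 + 1(43.81) = 43.81
Total out = 919.7 kmol; y_E = 43.81 / 919.7 = 0.04764.

0.0476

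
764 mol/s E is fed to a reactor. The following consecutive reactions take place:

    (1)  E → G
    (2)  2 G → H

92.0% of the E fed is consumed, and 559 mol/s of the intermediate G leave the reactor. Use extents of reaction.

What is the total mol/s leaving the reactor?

Conversion of E: E consumed = 1ξ₁ = 0.92 × 764 → ξ₁ = 702.9 mol/s.
G balance: n_G = 0 + 1ξ₁ − 2ξ₂ = 559 → ξ₂ = (1·702.9 − 559)/2 = 71.94 mol/s.
Outlet amounts (n = n₀ + Σ ν·ξ):
  E: 764 − 1(702.9) = 61.12
  G: 0 + 1(702.9) − 2(71.94) = 559
  H: 0 + 1(71.94) = 71.94
Total out = 61.12 + 559 + 71.94 = 692.1 mol/s.

692 mol/s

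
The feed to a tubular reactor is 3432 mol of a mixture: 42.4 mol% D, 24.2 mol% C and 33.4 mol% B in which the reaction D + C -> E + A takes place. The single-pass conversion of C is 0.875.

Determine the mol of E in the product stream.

727 mol

C reacted = 0.875 × 830.5 = 726.7 mol; ν_C = −1, so ξ = 726.7/1 = 726.7 mol.
Outlet amounts (n = n₀ + ν ξ):
  D: 1455 − 1(726.7) = 728.4
  C: 830.5 − 1(726.7) = 103.8
  E: 0 + 1(726.7) = 726.7
  A: 0 + 1(726.7) = 726.7
  B: 1146 (inert)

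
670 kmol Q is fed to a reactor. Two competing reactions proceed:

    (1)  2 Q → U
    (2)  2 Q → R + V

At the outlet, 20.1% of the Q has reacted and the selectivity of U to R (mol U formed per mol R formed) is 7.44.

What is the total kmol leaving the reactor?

Conversion of Q: Q consumed = 0.201 × 670 = 134.7 kmol = 2ξ₁ + 2ξ₂.
Selectivity: 1ξ₁ / (1ξ₂) = 7.44 → ξ₁ = 7.44 ξ₂.
Substitute: (2·7.44 + 2) ξ₂ = 134.7 → ξ₂ = 7.978 kmol, ξ₁ = 59.36 kmol.
Outlet amounts (n = n₀ + Σ ν·ξ):
  Q: 670 − 2(59.36) − 2(7.978) = 535.3
  U: 0 + 1(59.36) = 59.36
  R: 0 + 1(7.978) = 7.978
  V: 0 + 1(7.978) = 7.978
Total out = 535.3 + 59.36 + 7.978 + 7.978 = 610.6 kmol.

611 kmol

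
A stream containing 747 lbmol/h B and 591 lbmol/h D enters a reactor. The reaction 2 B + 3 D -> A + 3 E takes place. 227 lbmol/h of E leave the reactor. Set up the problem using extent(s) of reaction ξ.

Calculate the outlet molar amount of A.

For E: n = n₀ + 3ξ → 227 = 0 + 3ξ, giving ξ = 75.67 lbmol/h.
Outlet amounts (n = n₀ + ν ξ):
  B: 747 − 2(75.67) = 595.7
  D: 591 − 3(75.67) = 364
  A: 0 + 1(75.67) = 75.67
  E: 0 + 3(75.67) = 227

75.7 lbmol/h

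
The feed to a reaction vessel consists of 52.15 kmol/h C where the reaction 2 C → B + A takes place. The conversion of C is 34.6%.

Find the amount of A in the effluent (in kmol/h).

9.02 kmol/h

C reacted = 0.346 × 52.15 = 18.04 kmol/h; ν_C = −2, so ξ = 18.04/2 = 9.022 kmol/h.
Outlet amounts (n = n₀ + ν ξ):
  C: 52.15 − 2(9.022) = 34.11
  B: 0 + 1(9.022) = 9.022
  A: 0 + 1(9.022) = 9.022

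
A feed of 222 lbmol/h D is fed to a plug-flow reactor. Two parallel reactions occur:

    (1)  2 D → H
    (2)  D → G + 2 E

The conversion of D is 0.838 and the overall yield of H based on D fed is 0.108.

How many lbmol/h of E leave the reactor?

276 lbmol/h

Yield of H: 1ξ₁ / 222 = 0.108 → ξ₁ = 23.98 lbmol/h.
Conversion of D: 2ξ₁ + 1ξ₂ = 0.838 × 222 = 186 → ξ₂ = 138.1 lbmol/h.
Outlet amounts (n = n₀ + Σ ν·ξ):
  D: 222 − 2(23.98) − 1(138.1) = 35.96
  H: 0 + 1(23.98) = 23.98
  G: 0 + 1(138.1) = 138.1
  E: 0 + 2(138.1) = 276.2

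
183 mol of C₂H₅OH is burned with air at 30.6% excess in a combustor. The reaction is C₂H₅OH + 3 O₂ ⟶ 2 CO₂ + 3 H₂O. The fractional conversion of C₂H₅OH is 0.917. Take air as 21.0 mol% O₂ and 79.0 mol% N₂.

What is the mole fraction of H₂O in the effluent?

0.134

Stoichiometric O₂ = 3 × 183 = 549 mol; O₂ fed = 549 × 1.306 = 717 mol.
N₂ fed = 717 × 79/21 = 2697 mol.
Fuel reacted = 0.917 × 183 → ξ = 167.8 mol.
Outlet (n = n₀ + ν ξ):
  C₂H₅OH: 183 − 1(167.8) = 15.19
  O₂: 717 − 3(167.8) = 213.6
  N₂: 2697 (inert)
  CO₂: 0 + 2(167.8) = 335.6
  H₂O: 0 + 3(167.8) = 503.4
Total out = 3765 mol; y_H₂O = 503.4 / 3765 = 0.1337.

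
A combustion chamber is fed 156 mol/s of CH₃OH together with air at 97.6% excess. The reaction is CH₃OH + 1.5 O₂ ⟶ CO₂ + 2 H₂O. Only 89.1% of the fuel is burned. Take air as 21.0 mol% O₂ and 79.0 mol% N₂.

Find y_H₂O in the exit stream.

0.115

Stoichiometric O₂ = 1.5 × 156 = 234 mol/s; O₂ fed = 234 × 1.976 = 462.4 mol/s.
N₂ fed = 462.4 × 79/21 = 1739 mol/s.
Fuel reacted = 0.891 × 156 → ξ = 139 mol/s.
Outlet (n = n₀ + ν ξ):
  CH₃OH: 156 − 1(139) = 17
  O₂: 462.4 − 1.5(139) = 253.9
  N₂: 1739 (inert)
  CO₂: 0 + 1(139) = 139
  H₂O: 0 + 2(139) = 278
Total out = 2427 mol/s; y_H₂O = 278 / 2427 = 0.1145.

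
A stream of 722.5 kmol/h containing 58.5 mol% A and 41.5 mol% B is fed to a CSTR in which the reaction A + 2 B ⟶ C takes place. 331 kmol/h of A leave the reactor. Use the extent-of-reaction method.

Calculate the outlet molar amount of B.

For A: n = n₀ − 1ξ → 331 = 422.7 − 1ξ, giving ξ = 91.66 kmol/h.
Outlet amounts (n = n₀ + ν ξ):
  A: 422.7 − 1(91.66) = 331
  B: 299.8 − 2(91.66) = 116.5
  C: 0 + 1(91.66) = 91.66

117 kmol/h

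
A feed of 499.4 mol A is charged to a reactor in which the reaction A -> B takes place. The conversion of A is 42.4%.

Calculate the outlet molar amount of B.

A reacted = 0.424 × 499.4 = 211.7 mol; ν_A = −1, so ξ = 211.7/1 = 211.7 mol.
Outlet amounts (n = n₀ + ν ξ):
  A: 499.4 − 1(211.7) = 287.7
  B: 0 + 1(211.7) = 211.7

212 mol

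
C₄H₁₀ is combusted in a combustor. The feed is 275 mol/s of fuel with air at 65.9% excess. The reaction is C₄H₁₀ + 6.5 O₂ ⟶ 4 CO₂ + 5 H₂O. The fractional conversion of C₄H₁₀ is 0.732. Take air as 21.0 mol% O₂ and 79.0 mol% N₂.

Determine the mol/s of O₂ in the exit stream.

Stoichiometric O₂ = 6.5 × 275 = 1788 mol/s; O₂ fed = 1788 × 1.659 = 2965 mol/s.
N₂ fed = 2965 × 79/21 = 11160 mol/s.
Fuel reacted = 0.732 × 275 → ξ = 201.3 mol/s.
Outlet (n = n₀ + ν ξ):
  C₄H₁₀: 275 − 1(201.3) = 73.7
  O₂: 2965 − 6.5(201.3) = 1657
  N₂: 11160 (inert)
  CO₂: 0 + 4(201.3) = 805.2
  H₂O: 0 + 5(201.3) = 1006

1660 mol/s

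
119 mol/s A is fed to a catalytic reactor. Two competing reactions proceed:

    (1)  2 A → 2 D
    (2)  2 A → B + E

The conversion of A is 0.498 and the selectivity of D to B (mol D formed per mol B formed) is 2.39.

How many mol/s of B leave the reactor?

13.5 mol/s

Conversion of A: A consumed = 0.498 × 119 = 59.26 mol/s = 2ξ₁ + 2ξ₂.
Selectivity: 2ξ₁ / (1ξ₂) = 2.39 → ξ₁ = 1.195 ξ₂.
Substitute: (2·1.195 + 2) ξ₂ = 59.26 → ξ₂ = 13.5 mol/s, ξ₁ = 16.13 mol/s.
Outlet amounts (n = n₀ + Σ ν·ξ):
  A: 119 − 2(16.13) − 2(13.5) = 59.74
  D: 0 + 2(16.13) = 32.26
  B: 0 + 1(13.5) = 13.5
  E: 0 + 1(13.5) = 13.5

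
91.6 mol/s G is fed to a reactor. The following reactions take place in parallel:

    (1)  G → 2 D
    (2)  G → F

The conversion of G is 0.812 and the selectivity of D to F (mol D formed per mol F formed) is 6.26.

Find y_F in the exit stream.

0.122

Conversion of G: G consumed = 0.812 × 91.6 = 74.38 mol/s = 1ξ₁ + 1ξ₂.
Selectivity: 2ξ₁ / (1ξ₂) = 6.26 → ξ₁ = 3.13 ξ₂.
Substitute: (1·3.13 + 1) ξ₂ = 74.38 → ξ₂ = 18.01 mol/s, ξ₁ = 56.37 mol/s.
Outlet amounts (n = n₀ + Σ ν·ξ):
  G: 91.6 − 1(56.37) − 1(18.01) = 17.22
  D: 0 + 2(56.37) = 112.7
  F: 0 + 1(18.01) = 18.01
Total out = 148 mol/s; y_F = 18.01 / 148 = 0.1217.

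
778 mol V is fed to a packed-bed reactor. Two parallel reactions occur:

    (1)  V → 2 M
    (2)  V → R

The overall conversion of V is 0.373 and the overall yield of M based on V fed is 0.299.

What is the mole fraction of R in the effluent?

0.194

Yield of M: 2ξ₁ / 778 = 0.299 → ξ₁ = 116.3 mol.
Conversion of V: 1ξ₁ + 1ξ₂ = 0.373 × 778 = 290.2 → ξ₂ = 173.9 mol.
Outlet amounts (n = n₀ + Σ ν·ξ):
  V: 778 − 1(116.3) − 1(173.9) = 487.8
  M: 0 + 2(116.3) = 232.6
  R: 0 + 1(173.9) = 173.9
Total out = 894.3 mol; y_R = 173.9 / 894.3 = 0.1944.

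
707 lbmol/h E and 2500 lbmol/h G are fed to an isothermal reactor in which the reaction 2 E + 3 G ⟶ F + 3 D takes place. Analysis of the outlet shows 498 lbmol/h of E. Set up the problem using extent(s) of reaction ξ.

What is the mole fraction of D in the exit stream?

For E: n = n₀ − 2ξ → 498 = 707 − 2ξ, giving ξ = 104.5 lbmol/h.
Outlet amounts (n = n₀ + ν ξ):
  E: 707 − 2(104.5) = 498
  G: 2500 − 3(104.5) = 2186
  F: 0 + 1(104.5) = 104.5
  D: 0 + 3(104.5) = 313.5
Total out = 3102 lbmol/h; y_D = 313.5 / 3102 = 0.101.

0.101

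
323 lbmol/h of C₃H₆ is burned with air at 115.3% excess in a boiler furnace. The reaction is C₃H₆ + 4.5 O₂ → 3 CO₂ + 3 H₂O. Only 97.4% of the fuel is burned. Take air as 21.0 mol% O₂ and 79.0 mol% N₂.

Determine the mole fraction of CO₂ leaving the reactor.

Stoichiometric O₂ = 4.5 × 323 = 1454 lbmol/h; O₂ fed = 1454 × 2.153 = 3129 lbmol/h.
N₂ fed = 3129 × 79/21 = 11770 lbmol/h.
Fuel reacted = 0.974 × 323 → ξ = 314.6 lbmol/h.
Outlet (n = n₀ + ν ξ):
  C₃H₆: 323 − 1(314.6) = 8.398
  O₂: 3129 − 4.5(314.6) = 1714
  N₂: 11770 (inert)
  CO₂: 0 + 3(314.6) = 943.8
  H₂O: 0 + 3(314.6) = 943.8
Total out = 15380 lbmol/h; y_CO₂ = 943.8 / 15380 = 0.06136.

0.0614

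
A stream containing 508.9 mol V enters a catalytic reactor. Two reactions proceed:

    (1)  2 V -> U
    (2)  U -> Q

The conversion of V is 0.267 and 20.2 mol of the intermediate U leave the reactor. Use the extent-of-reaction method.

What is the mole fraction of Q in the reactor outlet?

Conversion of V: V consumed = 2ξ₁ = 0.267 × 508.9 → ξ₁ = 67.94 mol.
U balance: n_U = 0 + 1ξ₁ − 1ξ₂ = 20.2 → ξ₂ = (1·67.94 − 20.2)/1 = 47.74 mol.
Outlet amounts (n = n₀ + Σ ν·ξ):
  V: 508.9 − 2(67.94) = 373
  U: 0 + 1(67.94) − 1(47.74) = 20.2
  Q: 0 + 1(47.74) = 47.74
Total out = 441 mol; y_Q = 47.74 / 441 = 0.1083.

0.108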